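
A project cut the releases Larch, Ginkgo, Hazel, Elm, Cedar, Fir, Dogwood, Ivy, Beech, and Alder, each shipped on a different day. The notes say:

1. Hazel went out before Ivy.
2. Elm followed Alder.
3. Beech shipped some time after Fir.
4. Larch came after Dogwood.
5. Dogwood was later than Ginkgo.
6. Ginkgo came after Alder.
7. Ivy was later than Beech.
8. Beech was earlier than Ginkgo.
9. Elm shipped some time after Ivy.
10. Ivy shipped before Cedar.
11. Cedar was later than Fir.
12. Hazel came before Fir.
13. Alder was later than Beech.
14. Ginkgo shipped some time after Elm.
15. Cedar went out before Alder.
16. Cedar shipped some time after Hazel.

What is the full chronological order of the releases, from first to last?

Hazel, Fir, Beech, Ivy, Cedar, Alder, Elm, Ginkgo, Dogwood, Larch

The constraints fix every adjacent pair, so only one ordering works:
Hazel → Fir → Beech → Ivy → Cedar → Alder → Elm → Ginkgo → Dogwood → Larch.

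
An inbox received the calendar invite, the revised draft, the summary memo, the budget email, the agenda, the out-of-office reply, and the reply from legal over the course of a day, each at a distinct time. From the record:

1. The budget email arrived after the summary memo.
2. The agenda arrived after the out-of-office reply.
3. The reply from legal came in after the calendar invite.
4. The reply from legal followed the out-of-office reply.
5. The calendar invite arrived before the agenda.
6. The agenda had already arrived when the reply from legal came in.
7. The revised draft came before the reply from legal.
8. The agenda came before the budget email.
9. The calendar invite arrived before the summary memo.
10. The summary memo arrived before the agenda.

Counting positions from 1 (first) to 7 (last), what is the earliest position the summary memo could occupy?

The calendar invite must come before the summary memo — 1 forced predecessor.
Nothing else is forced ahead of the summary memo, so its earliest slot is position 1 + 1 = 2.

2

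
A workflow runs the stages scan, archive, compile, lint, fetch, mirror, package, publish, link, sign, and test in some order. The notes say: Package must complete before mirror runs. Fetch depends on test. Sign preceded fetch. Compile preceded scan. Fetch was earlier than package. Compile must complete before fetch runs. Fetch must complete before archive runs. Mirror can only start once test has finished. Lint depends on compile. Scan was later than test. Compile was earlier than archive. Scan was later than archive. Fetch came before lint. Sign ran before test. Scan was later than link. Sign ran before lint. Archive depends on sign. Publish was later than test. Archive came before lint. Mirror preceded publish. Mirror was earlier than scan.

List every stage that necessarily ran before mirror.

Directly stated before mirror: package and test.
Compile reaches mirror via compile → fetch → package → mirror.
Fetch reaches mirror via fetch → package → mirror.
Sign reaches mirror via sign → test → mirror.

compile, fetch, package, sign, test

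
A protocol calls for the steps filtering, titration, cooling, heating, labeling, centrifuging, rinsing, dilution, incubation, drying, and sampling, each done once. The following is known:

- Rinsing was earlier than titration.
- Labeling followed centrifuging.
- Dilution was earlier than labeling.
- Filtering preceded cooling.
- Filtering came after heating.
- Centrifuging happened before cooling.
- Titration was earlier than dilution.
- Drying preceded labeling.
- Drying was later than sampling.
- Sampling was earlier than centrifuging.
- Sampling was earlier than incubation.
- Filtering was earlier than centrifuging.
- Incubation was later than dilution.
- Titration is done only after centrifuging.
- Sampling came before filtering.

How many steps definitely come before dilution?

Directly stated before dilution: titration.
Centrifuging reaches dilution via centrifuging → titration → dilution.
Filtering reaches dilution via filtering → centrifuging → titration → dilution.
Heating reaches dilution via heating → filtering → centrifuging → titration → dilution.
Likewise rinsing and sampling each reach dilution by chaining the stated constraints.
That's centrifuging, filtering, heating, rinsing, sampling, and titration — 6 in all.

6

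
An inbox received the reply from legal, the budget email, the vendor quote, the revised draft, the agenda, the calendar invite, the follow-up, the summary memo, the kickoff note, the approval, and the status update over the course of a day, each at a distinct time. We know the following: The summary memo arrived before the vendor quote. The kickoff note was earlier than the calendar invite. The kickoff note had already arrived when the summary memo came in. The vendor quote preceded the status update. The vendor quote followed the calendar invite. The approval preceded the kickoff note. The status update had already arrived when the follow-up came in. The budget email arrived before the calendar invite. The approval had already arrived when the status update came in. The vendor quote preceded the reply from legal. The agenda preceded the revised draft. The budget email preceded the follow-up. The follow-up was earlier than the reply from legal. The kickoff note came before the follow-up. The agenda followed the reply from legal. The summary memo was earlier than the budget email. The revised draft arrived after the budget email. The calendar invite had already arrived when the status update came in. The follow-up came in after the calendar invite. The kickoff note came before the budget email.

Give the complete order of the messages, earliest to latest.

The constraints fix every adjacent pair, so only one ordering works:
the approval → the kickoff note → the summary memo → the budget email → the calendar invite → the vendor quote → the status update → the follow-up → the reply from legal → the agenda → the revised draft.

the approval, the kickoff note, the summary memo, the budget email, the calendar invite, the vendor quote, the status update, the follow-up, the reply from legal, the agenda, the revised draft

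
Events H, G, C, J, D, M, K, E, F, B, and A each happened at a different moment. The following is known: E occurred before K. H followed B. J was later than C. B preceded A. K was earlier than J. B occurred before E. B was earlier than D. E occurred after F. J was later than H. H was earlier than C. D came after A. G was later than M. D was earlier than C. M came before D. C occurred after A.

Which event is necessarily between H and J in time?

Tracing the constraints gives H → C → J, so C sits after H and before J.
No other event is forced both after H and before J.

C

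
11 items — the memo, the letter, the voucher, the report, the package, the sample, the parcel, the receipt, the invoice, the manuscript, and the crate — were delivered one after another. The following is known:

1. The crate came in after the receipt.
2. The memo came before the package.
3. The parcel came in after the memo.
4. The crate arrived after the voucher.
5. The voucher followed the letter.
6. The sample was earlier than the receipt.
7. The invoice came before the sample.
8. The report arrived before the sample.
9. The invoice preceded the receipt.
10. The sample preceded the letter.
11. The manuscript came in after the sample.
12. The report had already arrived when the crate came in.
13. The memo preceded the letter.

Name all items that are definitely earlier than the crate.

the invoice, the letter, the memo, the receipt, the report, the sample, the voucher

Directly stated before the crate: the receipt, the report, and the voucher.
The invoice reaches the crate via the invoice → the receipt → the crate.
The letter reaches the crate via the letter → the voucher → the crate.
The memo reaches the crate via the memo → the letter → the voucher → the crate.
Likewise the sample reaches the crate by chaining the stated constraints.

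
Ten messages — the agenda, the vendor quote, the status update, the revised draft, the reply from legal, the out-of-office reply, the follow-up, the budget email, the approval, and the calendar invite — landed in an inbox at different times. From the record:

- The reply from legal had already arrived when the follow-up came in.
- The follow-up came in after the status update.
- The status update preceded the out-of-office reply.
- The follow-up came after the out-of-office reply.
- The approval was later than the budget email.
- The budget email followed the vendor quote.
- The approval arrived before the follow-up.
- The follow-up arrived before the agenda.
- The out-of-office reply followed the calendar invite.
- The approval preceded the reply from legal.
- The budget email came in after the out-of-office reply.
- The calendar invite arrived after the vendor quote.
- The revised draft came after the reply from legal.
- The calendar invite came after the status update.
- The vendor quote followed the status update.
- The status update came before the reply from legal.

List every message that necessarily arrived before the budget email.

the calendar invite, the out-of-office reply, the status update, the vendor quote

Directly stated before the budget email: the out-of-office reply and the vendor quote.
The calendar invite reaches the budget email via the calendar invite → the out-of-office reply → the budget email.
The status update reaches the budget email via the status update → the vendor quote → the budget email.
No chain forces the reply from legal (or any of the others) ahead of the budget email.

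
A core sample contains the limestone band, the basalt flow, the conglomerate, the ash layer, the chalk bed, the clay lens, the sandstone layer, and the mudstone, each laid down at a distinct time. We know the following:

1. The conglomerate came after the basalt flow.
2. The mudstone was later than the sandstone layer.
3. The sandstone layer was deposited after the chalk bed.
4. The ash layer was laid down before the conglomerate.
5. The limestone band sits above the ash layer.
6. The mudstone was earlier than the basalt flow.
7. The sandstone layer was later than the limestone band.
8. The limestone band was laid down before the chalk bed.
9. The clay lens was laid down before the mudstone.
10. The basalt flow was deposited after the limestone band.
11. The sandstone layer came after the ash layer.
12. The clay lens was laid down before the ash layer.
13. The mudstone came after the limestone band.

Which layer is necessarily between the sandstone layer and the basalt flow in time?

Tracing the constraints gives the sandstone layer → the mudstone → the basalt flow, so the mudstone sits after the sandstone layer and before the basalt flow.
No other layer is forced both after the sandstone layer and before the basalt flow.

the mudstone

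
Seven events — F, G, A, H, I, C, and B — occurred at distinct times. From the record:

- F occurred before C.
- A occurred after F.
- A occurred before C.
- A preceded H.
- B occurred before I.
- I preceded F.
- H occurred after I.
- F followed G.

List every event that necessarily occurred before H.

Directly stated before H: A and I.
B reaches H via B → I → H.
F reaches H via F → A → H.
G reaches H via G → F → A → H.
No chain forces C ahead of H.

A, B, F, G, I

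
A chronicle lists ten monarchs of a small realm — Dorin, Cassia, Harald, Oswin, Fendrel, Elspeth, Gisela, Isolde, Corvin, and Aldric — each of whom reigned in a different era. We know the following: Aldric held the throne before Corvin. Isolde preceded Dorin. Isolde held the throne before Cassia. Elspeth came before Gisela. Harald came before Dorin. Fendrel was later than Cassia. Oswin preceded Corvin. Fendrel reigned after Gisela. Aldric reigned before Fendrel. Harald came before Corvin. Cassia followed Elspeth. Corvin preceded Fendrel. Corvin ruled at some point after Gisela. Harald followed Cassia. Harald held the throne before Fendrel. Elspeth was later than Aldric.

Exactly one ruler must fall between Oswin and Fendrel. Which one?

Tracing the constraints gives Oswin → Corvin → Fendrel, so Corvin sits after Oswin and before Fendrel.
No other ruler is forced both after Oswin and before Fendrel.

Corvin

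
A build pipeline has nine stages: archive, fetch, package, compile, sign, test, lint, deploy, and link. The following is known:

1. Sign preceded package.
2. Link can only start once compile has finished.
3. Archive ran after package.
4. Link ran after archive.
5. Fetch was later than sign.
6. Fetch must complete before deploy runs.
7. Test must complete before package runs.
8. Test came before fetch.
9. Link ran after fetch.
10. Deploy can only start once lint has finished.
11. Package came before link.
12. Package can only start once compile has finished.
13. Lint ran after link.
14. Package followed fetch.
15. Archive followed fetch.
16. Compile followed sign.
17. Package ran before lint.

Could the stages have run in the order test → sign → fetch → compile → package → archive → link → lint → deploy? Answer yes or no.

Check each stated constraint against the proposed order — e.g. test is ahead of package; fetch is ahead of deploy. Every pair is in the required order; nothing is violated.

yes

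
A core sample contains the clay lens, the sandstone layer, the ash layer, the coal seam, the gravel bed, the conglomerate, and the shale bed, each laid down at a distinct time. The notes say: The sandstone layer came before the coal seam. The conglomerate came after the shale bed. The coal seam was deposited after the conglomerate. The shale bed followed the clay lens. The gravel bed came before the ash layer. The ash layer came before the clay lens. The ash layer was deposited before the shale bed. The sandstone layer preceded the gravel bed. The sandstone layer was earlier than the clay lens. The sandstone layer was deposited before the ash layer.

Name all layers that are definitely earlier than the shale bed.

Directly stated before the shale bed: the ash layer and the clay lens.
The gravel bed reaches the shale bed via the gravel bed → the ash layer → the shale bed.
The sandstone layer reaches the shale bed via the sandstone layer → the clay lens → the shale bed.

the ash layer, the clay lens, the gravel bed, the sandstone layer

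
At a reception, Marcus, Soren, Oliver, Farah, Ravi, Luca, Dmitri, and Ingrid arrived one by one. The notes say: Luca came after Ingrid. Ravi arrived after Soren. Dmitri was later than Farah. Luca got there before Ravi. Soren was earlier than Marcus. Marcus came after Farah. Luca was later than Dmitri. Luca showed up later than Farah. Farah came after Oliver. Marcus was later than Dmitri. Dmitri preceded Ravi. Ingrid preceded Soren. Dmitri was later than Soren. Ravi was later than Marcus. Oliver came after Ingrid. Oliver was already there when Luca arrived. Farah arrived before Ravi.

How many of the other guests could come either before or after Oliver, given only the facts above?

1

Forced before Oliver: Ingrid; forced after Oliver: Dmitri, Farah, Luca, Marcus, and Ravi.
That leaves Soren with no forced order relative to Oliver — 1.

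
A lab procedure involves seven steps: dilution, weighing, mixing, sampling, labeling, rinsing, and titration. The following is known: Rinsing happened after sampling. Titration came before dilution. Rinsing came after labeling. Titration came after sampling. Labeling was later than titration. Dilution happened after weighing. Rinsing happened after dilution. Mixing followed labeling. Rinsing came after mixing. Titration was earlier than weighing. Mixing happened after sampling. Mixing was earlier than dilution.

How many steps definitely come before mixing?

3

Directly stated before mixing: labeling and sampling.
Titration reaches mixing via titration → labeling → mixing.
That's labeling, sampling, and titration — 3 in all.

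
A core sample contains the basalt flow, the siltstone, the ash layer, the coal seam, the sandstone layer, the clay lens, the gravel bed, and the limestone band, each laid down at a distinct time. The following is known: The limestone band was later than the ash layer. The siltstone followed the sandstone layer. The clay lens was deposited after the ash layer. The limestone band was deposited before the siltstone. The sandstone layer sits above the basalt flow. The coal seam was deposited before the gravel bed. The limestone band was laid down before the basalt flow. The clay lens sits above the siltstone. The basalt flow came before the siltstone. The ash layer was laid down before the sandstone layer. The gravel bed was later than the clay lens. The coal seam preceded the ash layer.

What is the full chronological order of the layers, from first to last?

the coal seam, the ash layer, the limestone band, the basalt flow, the sandstone layer, the siltstone, the clay lens, the gravel bed

The constraints fix every adjacent pair, so only one ordering works:
the coal seam → the ash layer → the limestone band → the basalt flow → the sandstone layer → the siltstone → the clay lens → the gravel bed.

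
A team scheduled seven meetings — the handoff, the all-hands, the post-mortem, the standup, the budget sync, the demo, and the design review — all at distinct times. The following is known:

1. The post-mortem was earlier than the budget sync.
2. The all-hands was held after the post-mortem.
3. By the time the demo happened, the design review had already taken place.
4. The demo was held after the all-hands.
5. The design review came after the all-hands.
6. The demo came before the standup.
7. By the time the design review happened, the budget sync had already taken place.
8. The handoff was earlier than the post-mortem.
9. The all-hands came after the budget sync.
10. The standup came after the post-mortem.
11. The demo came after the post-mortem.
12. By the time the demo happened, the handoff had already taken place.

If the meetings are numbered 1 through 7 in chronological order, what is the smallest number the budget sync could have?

The handoff and the post-mortem must both come before the budget sync — 2 forced predecessors.
Nothing else is forced ahead of the budget sync, so its earliest slot is position 2 + 1 = 3.

3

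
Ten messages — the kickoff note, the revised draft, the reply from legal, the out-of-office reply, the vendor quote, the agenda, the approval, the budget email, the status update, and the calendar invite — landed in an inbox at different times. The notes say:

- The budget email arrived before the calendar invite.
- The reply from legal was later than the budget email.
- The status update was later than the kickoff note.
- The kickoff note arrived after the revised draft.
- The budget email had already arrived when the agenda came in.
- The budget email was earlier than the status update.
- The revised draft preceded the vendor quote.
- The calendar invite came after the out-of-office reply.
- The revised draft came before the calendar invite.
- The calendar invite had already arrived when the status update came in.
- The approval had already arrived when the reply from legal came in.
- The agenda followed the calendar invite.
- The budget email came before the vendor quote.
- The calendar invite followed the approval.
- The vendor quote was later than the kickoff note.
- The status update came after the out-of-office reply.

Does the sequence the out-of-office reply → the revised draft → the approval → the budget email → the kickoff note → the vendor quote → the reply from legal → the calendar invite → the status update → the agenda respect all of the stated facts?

Check each stated constraint against the proposed order — e.g. the out-of-office reply is ahead of the calendar invite; the out-of-office reply is ahead of the status update. Every pair is in the required order; nothing is violated.

yes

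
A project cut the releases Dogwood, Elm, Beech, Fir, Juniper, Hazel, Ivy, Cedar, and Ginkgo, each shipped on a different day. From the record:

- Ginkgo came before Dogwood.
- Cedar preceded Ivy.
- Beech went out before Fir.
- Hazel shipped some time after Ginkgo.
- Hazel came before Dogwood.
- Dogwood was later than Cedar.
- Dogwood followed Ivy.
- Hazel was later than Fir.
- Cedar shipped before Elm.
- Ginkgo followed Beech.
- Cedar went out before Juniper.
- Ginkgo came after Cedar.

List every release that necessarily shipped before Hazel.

Beech, Cedar, Fir, Ginkgo

Directly stated before Hazel: Fir and Ginkgo.
Beech reaches Hazel via Beech → Fir → Hazel.
Cedar reaches Hazel via Cedar → Ginkgo → Hazel.
No chain forces Ivy (or any of the others) ahead of Hazel.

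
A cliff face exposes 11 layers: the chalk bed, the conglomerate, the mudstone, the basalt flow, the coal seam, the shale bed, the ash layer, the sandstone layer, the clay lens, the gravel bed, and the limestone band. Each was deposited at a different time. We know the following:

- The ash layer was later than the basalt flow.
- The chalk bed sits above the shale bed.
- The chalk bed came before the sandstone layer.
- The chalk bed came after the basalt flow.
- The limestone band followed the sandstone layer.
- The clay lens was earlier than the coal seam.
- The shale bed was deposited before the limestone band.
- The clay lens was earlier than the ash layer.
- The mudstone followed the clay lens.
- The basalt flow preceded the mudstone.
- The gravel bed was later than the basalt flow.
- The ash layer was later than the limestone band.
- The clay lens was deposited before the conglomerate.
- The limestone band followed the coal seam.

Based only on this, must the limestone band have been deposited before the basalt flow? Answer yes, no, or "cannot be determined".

Tracing the constraints gives the basalt flow → the chalk bed → the sandstone layer → the limestone band, so the basalt flow must come before the limestone band.
That means the limestone band cannot be before the basalt flow.

no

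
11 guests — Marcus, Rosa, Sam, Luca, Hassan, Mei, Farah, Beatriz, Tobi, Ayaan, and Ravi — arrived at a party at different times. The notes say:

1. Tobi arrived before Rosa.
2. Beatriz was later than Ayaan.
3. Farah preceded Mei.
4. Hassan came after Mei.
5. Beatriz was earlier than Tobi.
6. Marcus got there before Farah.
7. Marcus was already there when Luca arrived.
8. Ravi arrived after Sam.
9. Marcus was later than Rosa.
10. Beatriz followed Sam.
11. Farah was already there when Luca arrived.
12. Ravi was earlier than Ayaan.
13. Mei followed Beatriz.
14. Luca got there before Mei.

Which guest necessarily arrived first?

Sam has a chain of constraints placing them before every other guest, so Sam must be first.

Sam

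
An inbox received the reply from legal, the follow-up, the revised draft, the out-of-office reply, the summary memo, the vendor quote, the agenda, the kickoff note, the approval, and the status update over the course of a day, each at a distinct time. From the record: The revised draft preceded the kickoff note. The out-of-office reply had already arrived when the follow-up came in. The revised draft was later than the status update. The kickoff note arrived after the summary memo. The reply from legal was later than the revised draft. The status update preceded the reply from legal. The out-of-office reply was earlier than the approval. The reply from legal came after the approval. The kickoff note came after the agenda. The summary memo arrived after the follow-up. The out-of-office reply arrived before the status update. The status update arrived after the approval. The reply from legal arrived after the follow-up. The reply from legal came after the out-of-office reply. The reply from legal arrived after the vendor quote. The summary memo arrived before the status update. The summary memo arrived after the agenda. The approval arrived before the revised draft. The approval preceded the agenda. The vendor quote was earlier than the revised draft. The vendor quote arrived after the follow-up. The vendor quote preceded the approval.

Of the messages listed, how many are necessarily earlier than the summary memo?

Directly stated before the summary memo: the agenda and the follow-up.
The approval reaches the summary memo via the approval → the agenda → the summary memo.
The out-of-office reply reaches the summary memo via the out-of-office reply → the follow-up → the summary memo.
The vendor quote reaches the summary memo via the vendor quote → the approval → the agenda → the summary memo.
No chain forces the kickoff note (or any of the others) ahead of the summary memo.
That's the agenda, the approval, the follow-up, the out-of-office reply, and the vendor quote — 5 in all.

5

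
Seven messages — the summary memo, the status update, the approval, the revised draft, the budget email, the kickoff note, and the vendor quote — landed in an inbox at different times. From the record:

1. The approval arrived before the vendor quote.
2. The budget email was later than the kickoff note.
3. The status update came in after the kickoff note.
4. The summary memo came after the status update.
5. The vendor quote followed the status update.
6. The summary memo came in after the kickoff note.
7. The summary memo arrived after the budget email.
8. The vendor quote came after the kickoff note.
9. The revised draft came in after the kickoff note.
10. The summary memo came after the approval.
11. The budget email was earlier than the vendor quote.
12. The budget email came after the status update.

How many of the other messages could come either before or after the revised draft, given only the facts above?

5

Forced before the revised draft: the kickoff note.
That leaves the approval, the budget email, the status update, the summary memo, and the vendor quote with no forced order relative to the revised draft — 5.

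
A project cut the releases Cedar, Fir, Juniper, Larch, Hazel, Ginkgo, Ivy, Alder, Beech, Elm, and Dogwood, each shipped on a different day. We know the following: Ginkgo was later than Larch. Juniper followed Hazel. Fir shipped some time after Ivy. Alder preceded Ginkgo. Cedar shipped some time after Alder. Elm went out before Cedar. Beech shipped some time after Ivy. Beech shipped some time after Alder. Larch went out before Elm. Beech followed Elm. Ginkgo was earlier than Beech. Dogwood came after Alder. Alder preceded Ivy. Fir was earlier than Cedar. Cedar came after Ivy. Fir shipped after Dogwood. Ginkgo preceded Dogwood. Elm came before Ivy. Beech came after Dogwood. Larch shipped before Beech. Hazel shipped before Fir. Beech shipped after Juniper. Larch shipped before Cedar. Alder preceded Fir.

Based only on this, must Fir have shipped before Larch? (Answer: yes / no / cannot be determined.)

Tracing the constraints gives Larch → Ginkgo → Dogwood → Fir, so Larch must come before Fir.
That means Fir cannot be before Larch.

no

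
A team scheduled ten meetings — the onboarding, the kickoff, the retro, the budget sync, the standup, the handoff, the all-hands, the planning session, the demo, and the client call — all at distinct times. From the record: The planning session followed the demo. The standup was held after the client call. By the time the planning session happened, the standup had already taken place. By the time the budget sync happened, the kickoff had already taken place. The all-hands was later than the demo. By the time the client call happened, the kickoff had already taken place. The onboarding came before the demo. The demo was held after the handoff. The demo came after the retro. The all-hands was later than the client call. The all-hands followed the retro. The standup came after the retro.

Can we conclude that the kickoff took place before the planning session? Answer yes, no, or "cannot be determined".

Chain the constraints: the kickoff → the client call → the standup → the planning session. Each link is directly stated, so the kickoff comes before the planning session.

yes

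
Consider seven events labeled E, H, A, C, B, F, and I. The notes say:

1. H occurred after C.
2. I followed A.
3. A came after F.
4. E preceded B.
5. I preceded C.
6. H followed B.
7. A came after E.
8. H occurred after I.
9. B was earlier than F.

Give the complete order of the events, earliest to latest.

The constraints fix every adjacent pair, so only one ordering works:
E → B → F → A → I → C → H.

E, B, F, A, I, C, H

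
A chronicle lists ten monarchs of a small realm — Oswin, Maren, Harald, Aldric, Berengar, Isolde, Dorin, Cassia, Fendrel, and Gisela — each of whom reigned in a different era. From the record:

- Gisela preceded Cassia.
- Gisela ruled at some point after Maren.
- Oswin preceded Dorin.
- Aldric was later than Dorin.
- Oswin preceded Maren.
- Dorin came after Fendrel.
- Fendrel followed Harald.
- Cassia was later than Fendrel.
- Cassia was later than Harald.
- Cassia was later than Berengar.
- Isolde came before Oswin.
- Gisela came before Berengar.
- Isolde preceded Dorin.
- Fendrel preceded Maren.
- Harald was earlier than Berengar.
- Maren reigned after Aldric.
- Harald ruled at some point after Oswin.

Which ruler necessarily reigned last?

Cassia

Every other ruler has a chain of constraints placing them before Cassia, so Cassia is last.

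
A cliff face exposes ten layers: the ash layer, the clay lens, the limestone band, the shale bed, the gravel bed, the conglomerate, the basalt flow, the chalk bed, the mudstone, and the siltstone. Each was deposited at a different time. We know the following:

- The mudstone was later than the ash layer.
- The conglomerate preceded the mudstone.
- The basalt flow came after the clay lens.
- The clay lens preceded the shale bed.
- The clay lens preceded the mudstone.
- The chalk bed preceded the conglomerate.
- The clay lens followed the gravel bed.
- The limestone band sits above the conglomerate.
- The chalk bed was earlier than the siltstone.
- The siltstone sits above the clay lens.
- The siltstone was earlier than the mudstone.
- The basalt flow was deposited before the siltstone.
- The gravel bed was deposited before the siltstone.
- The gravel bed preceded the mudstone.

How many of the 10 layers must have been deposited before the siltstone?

4

Directly stated before the siltstone: the basalt flow, the chalk bed, the clay lens, and the gravel bed.
No chain forces the ash layer (or any of the others) ahead of the siltstone.
That's the basalt flow, the chalk bed, the clay lens, and the gravel bed — 4 in all.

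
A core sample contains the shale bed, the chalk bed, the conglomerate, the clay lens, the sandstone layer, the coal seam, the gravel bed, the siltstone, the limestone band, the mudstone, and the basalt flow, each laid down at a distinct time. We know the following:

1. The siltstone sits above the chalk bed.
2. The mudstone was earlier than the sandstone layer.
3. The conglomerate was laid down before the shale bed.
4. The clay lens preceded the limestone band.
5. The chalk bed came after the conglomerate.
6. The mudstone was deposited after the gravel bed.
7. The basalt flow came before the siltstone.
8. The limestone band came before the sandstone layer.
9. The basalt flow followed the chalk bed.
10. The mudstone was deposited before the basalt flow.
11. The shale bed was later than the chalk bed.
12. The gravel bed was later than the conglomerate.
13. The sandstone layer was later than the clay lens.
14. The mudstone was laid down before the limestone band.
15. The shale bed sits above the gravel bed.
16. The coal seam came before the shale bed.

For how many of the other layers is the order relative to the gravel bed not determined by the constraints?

Forced before the gravel bed: the conglomerate; forced after the gravel bed: the basalt flow, the limestone band, the mudstone, the sandstone layer, the shale bed, and the siltstone.
That leaves the chalk bed, the clay lens, and the coal seam with no forced order relative to the gravel bed — 3.

3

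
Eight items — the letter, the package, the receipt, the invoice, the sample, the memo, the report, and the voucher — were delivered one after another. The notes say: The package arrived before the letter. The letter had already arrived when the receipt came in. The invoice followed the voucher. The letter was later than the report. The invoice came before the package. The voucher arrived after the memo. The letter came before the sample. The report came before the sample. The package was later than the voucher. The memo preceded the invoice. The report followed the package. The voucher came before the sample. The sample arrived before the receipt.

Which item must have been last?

the receipt

Every other item has a chain of constraints placing it before the receipt, so the receipt is last.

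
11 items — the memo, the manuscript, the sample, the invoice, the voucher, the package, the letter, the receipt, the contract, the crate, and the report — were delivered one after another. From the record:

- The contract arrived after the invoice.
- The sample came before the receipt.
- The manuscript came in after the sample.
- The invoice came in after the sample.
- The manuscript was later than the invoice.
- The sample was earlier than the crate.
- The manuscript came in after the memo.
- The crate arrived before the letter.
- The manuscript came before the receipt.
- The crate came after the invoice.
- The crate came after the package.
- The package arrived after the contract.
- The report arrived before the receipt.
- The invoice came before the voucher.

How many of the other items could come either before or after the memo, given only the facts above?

8

Forced after the memo: the manuscript and the receipt.
That leaves the contract, the crate, the invoice, the letter, the package, the report, the sample, and the voucher with no forced order relative to the memo — 8.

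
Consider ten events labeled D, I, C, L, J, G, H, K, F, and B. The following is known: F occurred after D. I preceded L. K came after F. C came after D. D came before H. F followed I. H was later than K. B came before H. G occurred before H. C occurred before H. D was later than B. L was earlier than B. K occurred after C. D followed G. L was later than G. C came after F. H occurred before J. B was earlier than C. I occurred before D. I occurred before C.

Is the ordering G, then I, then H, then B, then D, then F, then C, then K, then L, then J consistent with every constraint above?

no

The constraints require L before B, but in the proposed sequence B appears ahead of L. That one violation is enough.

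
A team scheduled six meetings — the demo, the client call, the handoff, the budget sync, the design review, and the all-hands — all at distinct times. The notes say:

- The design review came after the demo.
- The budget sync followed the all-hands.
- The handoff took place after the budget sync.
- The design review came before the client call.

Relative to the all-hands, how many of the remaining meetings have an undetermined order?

3

Forced after the all-hands: the budget sync and the handoff.
That leaves the client call, the demo, and the design review with no forced order relative to the all-hands — 3.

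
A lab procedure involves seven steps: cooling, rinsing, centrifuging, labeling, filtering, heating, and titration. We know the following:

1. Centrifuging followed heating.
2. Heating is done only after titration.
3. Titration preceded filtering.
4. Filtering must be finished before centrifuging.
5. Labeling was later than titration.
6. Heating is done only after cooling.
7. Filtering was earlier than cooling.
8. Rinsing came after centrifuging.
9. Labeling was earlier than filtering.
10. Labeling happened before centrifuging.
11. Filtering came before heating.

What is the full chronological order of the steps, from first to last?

The constraints fix every adjacent pair, so only one ordering works:
titration → labeling → filtering → cooling → heating → centrifuging → rinsing.

titration, labeling, filtering, cooling, heating, centrifuging, rinsing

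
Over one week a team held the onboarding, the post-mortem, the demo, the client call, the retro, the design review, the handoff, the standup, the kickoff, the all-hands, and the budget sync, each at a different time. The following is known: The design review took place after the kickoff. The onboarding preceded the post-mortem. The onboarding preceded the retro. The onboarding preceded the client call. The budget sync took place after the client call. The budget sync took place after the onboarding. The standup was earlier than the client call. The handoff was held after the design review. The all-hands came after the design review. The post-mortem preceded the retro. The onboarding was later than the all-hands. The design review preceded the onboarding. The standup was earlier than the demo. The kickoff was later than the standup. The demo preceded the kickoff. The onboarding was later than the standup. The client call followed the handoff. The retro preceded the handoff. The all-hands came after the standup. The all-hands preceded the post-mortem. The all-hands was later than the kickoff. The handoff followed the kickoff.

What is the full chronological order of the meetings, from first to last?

the standup, the demo, the kickoff, the design review, the all-hands, the onboarding, the post-mortem, the retro, the handoff, the client call, the budget sync

The constraints fix every adjacent pair, so only one ordering works:
the standup → the demo → the kickoff → the design review → the all-hands → the onboarding → the post-mortem → the retro → the handoff → the client call → the budget sync.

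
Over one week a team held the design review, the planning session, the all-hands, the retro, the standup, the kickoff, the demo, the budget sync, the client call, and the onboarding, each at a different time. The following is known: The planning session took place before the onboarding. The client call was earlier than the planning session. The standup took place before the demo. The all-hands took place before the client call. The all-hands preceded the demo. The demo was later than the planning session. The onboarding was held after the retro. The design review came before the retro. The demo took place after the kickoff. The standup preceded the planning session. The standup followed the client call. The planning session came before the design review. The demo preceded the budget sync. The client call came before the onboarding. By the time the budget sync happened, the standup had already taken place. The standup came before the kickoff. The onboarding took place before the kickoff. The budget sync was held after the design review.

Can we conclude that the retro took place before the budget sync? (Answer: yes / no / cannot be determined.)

yes

Chain the constraints: the retro → the onboarding → the kickoff → the demo → the budget sync. Each link is directly stated, so the retro comes before the budget sync.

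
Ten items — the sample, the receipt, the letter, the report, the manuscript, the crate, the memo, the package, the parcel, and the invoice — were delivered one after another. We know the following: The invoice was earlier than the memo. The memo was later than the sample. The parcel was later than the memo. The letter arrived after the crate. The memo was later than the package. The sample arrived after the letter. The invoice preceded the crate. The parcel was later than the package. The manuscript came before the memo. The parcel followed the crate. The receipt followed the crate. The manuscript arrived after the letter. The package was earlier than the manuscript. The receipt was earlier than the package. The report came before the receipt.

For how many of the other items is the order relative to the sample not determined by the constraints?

Forced before the sample: the crate, the invoice, and the letter; forced after the sample: the memo and the parcel.
That leaves the manuscript, the package, the receipt, and the report with no forced order relative to the sample — 4.

4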